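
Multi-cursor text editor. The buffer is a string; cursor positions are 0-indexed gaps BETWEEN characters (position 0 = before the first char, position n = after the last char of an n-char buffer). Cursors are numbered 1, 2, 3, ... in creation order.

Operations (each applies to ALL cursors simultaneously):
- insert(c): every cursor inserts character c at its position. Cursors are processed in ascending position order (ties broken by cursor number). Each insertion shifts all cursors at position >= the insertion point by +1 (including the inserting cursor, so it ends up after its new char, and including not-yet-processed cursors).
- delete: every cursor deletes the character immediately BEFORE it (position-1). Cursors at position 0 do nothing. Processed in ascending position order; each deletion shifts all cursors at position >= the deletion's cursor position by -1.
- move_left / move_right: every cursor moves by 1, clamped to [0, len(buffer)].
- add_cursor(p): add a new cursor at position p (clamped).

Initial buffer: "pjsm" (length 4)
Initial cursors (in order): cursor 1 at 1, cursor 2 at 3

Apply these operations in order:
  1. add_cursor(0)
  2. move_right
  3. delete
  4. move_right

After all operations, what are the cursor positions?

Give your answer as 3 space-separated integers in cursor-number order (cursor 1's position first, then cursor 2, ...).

After op 1 (add_cursor(0)): buffer="pjsm" (len 4), cursors c3@0 c1@1 c2@3, authorship ....
After op 2 (move_right): buffer="pjsm" (len 4), cursors c3@1 c1@2 c2@4, authorship ....
After op 3 (delete): buffer="s" (len 1), cursors c1@0 c3@0 c2@1, authorship .
After op 4 (move_right): buffer="s" (len 1), cursors c1@1 c2@1 c3@1, authorship .

Answer: 1 1 1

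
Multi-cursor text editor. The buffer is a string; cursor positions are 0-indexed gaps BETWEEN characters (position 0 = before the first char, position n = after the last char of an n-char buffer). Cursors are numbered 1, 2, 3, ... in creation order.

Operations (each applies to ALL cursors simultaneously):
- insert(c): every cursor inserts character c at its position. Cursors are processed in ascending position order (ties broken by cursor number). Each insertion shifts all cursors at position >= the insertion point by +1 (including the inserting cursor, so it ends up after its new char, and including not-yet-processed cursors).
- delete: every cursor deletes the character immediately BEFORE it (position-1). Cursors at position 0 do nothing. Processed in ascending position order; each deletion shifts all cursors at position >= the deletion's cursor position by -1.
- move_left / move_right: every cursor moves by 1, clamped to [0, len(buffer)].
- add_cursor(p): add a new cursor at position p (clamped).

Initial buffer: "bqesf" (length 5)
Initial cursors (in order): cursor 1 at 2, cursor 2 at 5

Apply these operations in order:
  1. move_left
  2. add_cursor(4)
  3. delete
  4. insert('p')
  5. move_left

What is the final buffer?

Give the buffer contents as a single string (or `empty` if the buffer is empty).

After op 1 (move_left): buffer="bqesf" (len 5), cursors c1@1 c2@4, authorship .....
After op 2 (add_cursor(4)): buffer="bqesf" (len 5), cursors c1@1 c2@4 c3@4, authorship .....
After op 3 (delete): buffer="qf" (len 2), cursors c1@0 c2@1 c3@1, authorship ..
After op 4 (insert('p')): buffer="pqppf" (len 5), cursors c1@1 c2@4 c3@4, authorship 1.23.
After op 5 (move_left): buffer="pqppf" (len 5), cursors c1@0 c2@3 c3@3, authorship 1.23.

Answer: pqppf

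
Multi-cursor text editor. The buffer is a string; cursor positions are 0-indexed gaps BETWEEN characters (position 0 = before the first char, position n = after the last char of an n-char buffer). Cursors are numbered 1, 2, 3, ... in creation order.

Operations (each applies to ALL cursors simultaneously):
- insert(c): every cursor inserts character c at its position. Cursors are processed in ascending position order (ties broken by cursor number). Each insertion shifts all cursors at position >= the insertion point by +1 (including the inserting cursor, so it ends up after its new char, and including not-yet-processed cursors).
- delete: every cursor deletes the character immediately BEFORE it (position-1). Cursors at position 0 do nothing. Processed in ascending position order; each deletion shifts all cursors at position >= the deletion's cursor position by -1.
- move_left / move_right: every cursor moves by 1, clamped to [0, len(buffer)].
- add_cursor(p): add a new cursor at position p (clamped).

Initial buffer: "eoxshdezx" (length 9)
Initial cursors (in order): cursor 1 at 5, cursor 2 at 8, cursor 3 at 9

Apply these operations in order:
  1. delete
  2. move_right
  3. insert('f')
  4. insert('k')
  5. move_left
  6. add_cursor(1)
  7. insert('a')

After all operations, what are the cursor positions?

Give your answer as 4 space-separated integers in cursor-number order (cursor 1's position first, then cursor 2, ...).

After op 1 (delete): buffer="eoxsde" (len 6), cursors c1@4 c2@6 c3@6, authorship ......
After op 2 (move_right): buffer="eoxsde" (len 6), cursors c1@5 c2@6 c3@6, authorship ......
After op 3 (insert('f')): buffer="eoxsdfeff" (len 9), cursors c1@6 c2@9 c3@9, authorship .....1.23
After op 4 (insert('k')): buffer="eoxsdfkeffkk" (len 12), cursors c1@7 c2@12 c3@12, authorship .....11.2323
After op 5 (move_left): buffer="eoxsdfkeffkk" (len 12), cursors c1@6 c2@11 c3@11, authorship .....11.2323
After op 6 (add_cursor(1)): buffer="eoxsdfkeffkk" (len 12), cursors c4@1 c1@6 c2@11 c3@11, authorship .....11.2323
After op 7 (insert('a')): buffer="eaoxsdfakeffkaak" (len 16), cursors c4@2 c1@8 c2@15 c3@15, authorship .4....111.232233

Answer: 8 15 15 2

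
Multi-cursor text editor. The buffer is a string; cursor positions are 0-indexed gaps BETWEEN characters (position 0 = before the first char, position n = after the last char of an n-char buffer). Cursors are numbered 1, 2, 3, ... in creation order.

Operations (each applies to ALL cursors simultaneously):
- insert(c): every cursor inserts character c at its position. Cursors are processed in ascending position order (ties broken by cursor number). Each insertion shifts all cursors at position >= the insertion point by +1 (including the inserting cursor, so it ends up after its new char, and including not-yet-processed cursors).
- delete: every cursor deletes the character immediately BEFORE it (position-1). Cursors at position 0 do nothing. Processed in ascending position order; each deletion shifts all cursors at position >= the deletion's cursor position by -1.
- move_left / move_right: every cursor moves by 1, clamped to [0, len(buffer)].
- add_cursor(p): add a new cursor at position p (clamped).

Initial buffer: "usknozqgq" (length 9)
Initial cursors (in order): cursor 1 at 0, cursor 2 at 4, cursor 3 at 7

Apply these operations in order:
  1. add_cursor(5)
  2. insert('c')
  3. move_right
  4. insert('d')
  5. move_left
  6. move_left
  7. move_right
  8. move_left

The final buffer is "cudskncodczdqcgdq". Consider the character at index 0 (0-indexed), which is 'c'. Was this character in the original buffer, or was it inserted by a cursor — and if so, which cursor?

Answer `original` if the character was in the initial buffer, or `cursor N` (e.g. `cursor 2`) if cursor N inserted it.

After op 1 (add_cursor(5)): buffer="usknozqgq" (len 9), cursors c1@0 c2@4 c4@5 c3@7, authorship .........
After op 2 (insert('c')): buffer="cuskncoczqcgq" (len 13), cursors c1@1 c2@6 c4@8 c3@11, authorship 1....2.4..3..
After op 3 (move_right): buffer="cuskncoczqcgq" (len 13), cursors c1@2 c2@7 c4@9 c3@12, authorship 1....2.4..3..
After op 4 (insert('d')): buffer="cudskncodczdqcgdq" (len 17), cursors c1@3 c2@9 c4@12 c3@16, authorship 1.1...2.24.4.3.3.
After op 5 (move_left): buffer="cudskncodczdqcgdq" (len 17), cursors c1@2 c2@8 c4@11 c3@15, authorship 1.1...2.24.4.3.3.
After op 6 (move_left): buffer="cudskncodczdqcgdq" (len 17), cursors c1@1 c2@7 c4@10 c3@14, authorship 1.1...2.24.4.3.3.
After op 7 (move_right): buffer="cudskncodczdqcgdq" (len 17), cursors c1@2 c2@8 c4@11 c3@15, authorship 1.1...2.24.4.3.3.
After op 8 (move_left): buffer="cudskncodczdqcgdq" (len 17), cursors c1@1 c2@7 c4@10 c3@14, authorship 1.1...2.24.4.3.3.
Authorship (.=original, N=cursor N): 1 . 1 . . . 2 . 2 4 . 4 . 3 . 3 .
Index 0: author = 1

Answer: cursor 1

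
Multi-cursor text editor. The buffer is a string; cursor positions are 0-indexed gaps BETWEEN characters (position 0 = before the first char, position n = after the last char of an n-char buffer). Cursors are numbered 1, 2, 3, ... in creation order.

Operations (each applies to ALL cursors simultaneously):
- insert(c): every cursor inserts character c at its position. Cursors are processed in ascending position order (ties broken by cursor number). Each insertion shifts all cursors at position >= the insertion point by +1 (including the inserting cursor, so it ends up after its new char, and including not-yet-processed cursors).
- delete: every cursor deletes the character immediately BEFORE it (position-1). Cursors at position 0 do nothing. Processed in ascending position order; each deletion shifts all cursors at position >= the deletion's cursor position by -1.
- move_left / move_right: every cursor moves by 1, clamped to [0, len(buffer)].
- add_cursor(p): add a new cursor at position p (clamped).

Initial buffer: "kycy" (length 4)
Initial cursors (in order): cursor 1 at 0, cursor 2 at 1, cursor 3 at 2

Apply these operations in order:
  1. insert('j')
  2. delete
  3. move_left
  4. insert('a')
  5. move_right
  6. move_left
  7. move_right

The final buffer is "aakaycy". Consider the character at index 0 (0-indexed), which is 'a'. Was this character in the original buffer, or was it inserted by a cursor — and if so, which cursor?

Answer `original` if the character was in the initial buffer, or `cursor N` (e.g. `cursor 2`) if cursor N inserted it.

Answer: cursor 1

Derivation:
After op 1 (insert('j')): buffer="jkjyjcy" (len 7), cursors c1@1 c2@3 c3@5, authorship 1.2.3..
After op 2 (delete): buffer="kycy" (len 4), cursors c1@0 c2@1 c3@2, authorship ....
After op 3 (move_left): buffer="kycy" (len 4), cursors c1@0 c2@0 c3@1, authorship ....
After op 4 (insert('a')): buffer="aakaycy" (len 7), cursors c1@2 c2@2 c3@4, authorship 12.3...
After op 5 (move_right): buffer="aakaycy" (len 7), cursors c1@3 c2@3 c3@5, authorship 12.3...
After op 6 (move_left): buffer="aakaycy" (len 7), cursors c1@2 c2@2 c3@4, authorship 12.3...
After op 7 (move_right): buffer="aakaycy" (len 7), cursors c1@3 c2@3 c3@5, authorship 12.3...
Authorship (.=original, N=cursor N): 1 2 . 3 . . .
Index 0: author = 1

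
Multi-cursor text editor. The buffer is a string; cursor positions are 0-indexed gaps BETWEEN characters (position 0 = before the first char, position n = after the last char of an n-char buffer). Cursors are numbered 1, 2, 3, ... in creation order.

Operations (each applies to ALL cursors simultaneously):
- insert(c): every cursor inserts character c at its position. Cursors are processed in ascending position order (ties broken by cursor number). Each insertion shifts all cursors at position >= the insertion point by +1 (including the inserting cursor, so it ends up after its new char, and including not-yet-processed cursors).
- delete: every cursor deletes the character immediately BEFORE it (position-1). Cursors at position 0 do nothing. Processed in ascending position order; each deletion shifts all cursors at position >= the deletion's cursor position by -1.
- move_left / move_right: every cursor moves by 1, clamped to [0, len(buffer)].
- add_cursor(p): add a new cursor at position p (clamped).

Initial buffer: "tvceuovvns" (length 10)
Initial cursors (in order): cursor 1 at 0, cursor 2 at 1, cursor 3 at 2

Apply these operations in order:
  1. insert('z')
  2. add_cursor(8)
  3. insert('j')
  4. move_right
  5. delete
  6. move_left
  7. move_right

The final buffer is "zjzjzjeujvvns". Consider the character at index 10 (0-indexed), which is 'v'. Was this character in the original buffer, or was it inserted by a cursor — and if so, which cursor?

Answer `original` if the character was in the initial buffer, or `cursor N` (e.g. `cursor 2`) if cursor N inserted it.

After op 1 (insert('z')): buffer="ztzvzceuovvns" (len 13), cursors c1@1 c2@3 c3@5, authorship 1.2.3........
After op 2 (add_cursor(8)): buffer="ztzvzceuovvns" (len 13), cursors c1@1 c2@3 c3@5 c4@8, authorship 1.2.3........
After op 3 (insert('j')): buffer="zjtzjvzjceujovvns" (len 17), cursors c1@2 c2@5 c3@8 c4@12, authorship 11.22.33...4.....
After op 4 (move_right): buffer="zjtzjvzjceujovvns" (len 17), cursors c1@3 c2@6 c3@9 c4@13, authorship 11.22.33...4.....
After op 5 (delete): buffer="zjzjzjeujvvns" (len 13), cursors c1@2 c2@4 c3@6 c4@9, authorship 112233..4....
After op 6 (move_left): buffer="zjzjzjeujvvns" (len 13), cursors c1@1 c2@3 c3@5 c4@8, authorship 112233..4....
After op 7 (move_right): buffer="zjzjzjeujvvns" (len 13), cursors c1@2 c2@4 c3@6 c4@9, authorship 112233..4....
Authorship (.=original, N=cursor N): 1 1 2 2 3 3 . . 4 . . . .
Index 10: author = original

Answer: original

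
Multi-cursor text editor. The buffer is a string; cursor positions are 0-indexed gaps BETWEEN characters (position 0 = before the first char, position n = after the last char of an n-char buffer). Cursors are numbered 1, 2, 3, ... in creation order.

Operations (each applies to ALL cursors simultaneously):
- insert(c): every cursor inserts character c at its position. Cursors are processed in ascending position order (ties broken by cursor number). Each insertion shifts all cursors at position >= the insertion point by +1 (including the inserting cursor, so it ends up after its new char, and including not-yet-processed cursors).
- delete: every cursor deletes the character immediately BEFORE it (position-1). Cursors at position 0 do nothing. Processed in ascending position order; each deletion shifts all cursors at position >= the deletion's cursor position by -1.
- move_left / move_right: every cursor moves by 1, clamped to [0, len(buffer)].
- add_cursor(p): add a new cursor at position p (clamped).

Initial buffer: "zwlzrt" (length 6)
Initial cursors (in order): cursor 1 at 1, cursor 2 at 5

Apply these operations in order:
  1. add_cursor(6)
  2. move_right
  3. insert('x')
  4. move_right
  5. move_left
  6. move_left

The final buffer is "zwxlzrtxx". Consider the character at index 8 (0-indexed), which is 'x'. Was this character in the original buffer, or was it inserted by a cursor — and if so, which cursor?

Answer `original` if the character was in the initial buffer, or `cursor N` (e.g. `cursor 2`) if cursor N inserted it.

Answer: cursor 3

Derivation:
After op 1 (add_cursor(6)): buffer="zwlzrt" (len 6), cursors c1@1 c2@5 c3@6, authorship ......
After op 2 (move_right): buffer="zwlzrt" (len 6), cursors c1@2 c2@6 c3@6, authorship ......
After op 3 (insert('x')): buffer="zwxlzrtxx" (len 9), cursors c1@3 c2@9 c3@9, authorship ..1....23
After op 4 (move_right): buffer="zwxlzrtxx" (len 9), cursors c1@4 c2@9 c3@9, authorship ..1....23
After op 5 (move_left): buffer="zwxlzrtxx" (len 9), cursors c1@3 c2@8 c3@8, authorship ..1....23
After op 6 (move_left): buffer="zwxlzrtxx" (len 9), cursors c1@2 c2@7 c3@7, authorship ..1....23
Authorship (.=original, N=cursor N): . . 1 . . . . 2 3
Index 8: author = 3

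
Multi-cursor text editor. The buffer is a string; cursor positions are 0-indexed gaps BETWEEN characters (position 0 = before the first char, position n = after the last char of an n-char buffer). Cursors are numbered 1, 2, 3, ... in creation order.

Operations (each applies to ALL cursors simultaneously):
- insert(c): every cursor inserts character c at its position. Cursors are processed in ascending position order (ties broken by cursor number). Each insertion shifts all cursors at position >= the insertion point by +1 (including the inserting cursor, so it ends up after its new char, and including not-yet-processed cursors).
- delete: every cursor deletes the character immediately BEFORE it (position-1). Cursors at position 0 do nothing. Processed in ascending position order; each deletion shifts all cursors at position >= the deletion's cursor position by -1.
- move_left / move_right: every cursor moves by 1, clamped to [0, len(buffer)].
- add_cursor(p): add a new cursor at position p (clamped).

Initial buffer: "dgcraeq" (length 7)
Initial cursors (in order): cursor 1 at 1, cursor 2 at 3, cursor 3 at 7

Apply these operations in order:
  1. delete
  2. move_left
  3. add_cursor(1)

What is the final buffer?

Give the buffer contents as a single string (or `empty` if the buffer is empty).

After op 1 (delete): buffer="grae" (len 4), cursors c1@0 c2@1 c3@4, authorship ....
After op 2 (move_left): buffer="grae" (len 4), cursors c1@0 c2@0 c3@3, authorship ....
After op 3 (add_cursor(1)): buffer="grae" (len 4), cursors c1@0 c2@0 c4@1 c3@3, authorship ....

Answer: grae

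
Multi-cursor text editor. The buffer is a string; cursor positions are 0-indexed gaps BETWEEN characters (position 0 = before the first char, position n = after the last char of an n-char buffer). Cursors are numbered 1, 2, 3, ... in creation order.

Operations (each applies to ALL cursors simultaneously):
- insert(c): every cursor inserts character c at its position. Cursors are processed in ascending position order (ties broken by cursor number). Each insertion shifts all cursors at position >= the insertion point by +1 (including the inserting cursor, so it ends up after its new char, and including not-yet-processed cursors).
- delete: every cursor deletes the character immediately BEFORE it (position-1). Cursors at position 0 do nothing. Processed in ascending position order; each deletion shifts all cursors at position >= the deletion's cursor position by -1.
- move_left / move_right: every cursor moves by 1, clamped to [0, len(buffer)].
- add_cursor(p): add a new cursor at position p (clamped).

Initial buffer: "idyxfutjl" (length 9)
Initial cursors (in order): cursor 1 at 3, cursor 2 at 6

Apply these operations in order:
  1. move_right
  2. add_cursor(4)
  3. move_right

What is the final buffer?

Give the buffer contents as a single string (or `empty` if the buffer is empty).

Answer: idyxfutjl

Derivation:
After op 1 (move_right): buffer="idyxfutjl" (len 9), cursors c1@4 c2@7, authorship .........
After op 2 (add_cursor(4)): buffer="idyxfutjl" (len 9), cursors c1@4 c3@4 c2@7, authorship .........
After op 3 (move_right): buffer="idyxfutjl" (len 9), cursors c1@5 c3@5 c2@8, authorship .........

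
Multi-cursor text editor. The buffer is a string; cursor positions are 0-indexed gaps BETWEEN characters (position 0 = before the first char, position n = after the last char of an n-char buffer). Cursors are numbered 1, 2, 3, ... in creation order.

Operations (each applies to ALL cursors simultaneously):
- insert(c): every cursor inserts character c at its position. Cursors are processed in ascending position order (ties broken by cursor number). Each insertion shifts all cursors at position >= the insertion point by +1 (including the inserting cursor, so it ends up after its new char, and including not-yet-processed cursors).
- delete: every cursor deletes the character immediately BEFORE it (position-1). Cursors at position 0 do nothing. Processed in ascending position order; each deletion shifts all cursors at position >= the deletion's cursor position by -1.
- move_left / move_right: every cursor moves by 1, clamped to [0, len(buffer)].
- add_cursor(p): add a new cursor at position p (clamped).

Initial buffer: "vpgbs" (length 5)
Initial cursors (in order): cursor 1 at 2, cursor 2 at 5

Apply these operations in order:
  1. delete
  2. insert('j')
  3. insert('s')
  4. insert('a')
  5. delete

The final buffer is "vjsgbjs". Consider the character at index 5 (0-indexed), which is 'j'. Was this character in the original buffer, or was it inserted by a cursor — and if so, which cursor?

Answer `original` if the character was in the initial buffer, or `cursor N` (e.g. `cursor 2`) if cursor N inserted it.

Answer: cursor 2

Derivation:
After op 1 (delete): buffer="vgb" (len 3), cursors c1@1 c2@3, authorship ...
After op 2 (insert('j')): buffer="vjgbj" (len 5), cursors c1@2 c2@5, authorship .1..2
After op 3 (insert('s')): buffer="vjsgbjs" (len 7), cursors c1@3 c2@7, authorship .11..22
After op 4 (insert('a')): buffer="vjsagbjsa" (len 9), cursors c1@4 c2@9, authorship .111..222
After op 5 (delete): buffer="vjsgbjs" (len 7), cursors c1@3 c2@7, authorship .11..22
Authorship (.=original, N=cursor N): . 1 1 . . 2 2
Index 5: author = 2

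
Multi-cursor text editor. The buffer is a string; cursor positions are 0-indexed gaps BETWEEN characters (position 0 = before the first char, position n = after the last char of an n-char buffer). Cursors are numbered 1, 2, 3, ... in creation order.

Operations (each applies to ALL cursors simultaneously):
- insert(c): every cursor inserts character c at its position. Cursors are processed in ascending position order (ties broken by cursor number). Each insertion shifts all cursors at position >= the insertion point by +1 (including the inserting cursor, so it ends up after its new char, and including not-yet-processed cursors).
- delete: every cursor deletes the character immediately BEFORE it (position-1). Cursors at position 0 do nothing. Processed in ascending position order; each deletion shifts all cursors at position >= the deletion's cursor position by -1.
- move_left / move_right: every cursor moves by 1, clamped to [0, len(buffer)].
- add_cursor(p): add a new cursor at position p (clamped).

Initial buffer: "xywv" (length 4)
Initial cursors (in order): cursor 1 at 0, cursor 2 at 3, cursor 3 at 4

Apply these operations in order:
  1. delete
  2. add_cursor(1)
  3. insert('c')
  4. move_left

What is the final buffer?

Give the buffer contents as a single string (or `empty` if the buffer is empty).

After op 1 (delete): buffer="xy" (len 2), cursors c1@0 c2@2 c3@2, authorship ..
After op 2 (add_cursor(1)): buffer="xy" (len 2), cursors c1@0 c4@1 c2@2 c3@2, authorship ..
After op 3 (insert('c')): buffer="cxcycc" (len 6), cursors c1@1 c4@3 c2@6 c3@6, authorship 1.4.23
After op 4 (move_left): buffer="cxcycc" (len 6), cursors c1@0 c4@2 c2@5 c3@5, authorship 1.4.23

Answer: cxcycc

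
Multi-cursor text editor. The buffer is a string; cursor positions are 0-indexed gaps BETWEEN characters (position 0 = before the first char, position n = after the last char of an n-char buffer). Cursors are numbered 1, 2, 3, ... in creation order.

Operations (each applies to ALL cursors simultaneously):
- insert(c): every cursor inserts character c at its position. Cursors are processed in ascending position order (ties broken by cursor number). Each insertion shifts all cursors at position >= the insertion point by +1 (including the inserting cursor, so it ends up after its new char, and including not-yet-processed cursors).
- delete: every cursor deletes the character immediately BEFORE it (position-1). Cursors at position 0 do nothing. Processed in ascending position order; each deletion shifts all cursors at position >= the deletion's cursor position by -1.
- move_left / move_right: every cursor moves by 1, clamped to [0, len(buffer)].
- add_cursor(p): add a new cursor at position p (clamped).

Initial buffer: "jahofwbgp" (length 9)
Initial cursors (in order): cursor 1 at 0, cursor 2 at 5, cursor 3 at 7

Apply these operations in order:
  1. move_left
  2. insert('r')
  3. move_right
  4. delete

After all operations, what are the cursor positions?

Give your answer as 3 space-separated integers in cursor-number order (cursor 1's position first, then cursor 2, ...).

Answer: 1 5 7

Derivation:
After op 1 (move_left): buffer="jahofwbgp" (len 9), cursors c1@0 c2@4 c3@6, authorship .........
After op 2 (insert('r')): buffer="rjahorfwrbgp" (len 12), cursors c1@1 c2@6 c3@9, authorship 1....2..3...
After op 3 (move_right): buffer="rjahorfwrbgp" (len 12), cursors c1@2 c2@7 c3@10, authorship 1....2..3...
After op 4 (delete): buffer="rahorwrgp" (len 9), cursors c1@1 c2@5 c3@7, authorship 1...2.3..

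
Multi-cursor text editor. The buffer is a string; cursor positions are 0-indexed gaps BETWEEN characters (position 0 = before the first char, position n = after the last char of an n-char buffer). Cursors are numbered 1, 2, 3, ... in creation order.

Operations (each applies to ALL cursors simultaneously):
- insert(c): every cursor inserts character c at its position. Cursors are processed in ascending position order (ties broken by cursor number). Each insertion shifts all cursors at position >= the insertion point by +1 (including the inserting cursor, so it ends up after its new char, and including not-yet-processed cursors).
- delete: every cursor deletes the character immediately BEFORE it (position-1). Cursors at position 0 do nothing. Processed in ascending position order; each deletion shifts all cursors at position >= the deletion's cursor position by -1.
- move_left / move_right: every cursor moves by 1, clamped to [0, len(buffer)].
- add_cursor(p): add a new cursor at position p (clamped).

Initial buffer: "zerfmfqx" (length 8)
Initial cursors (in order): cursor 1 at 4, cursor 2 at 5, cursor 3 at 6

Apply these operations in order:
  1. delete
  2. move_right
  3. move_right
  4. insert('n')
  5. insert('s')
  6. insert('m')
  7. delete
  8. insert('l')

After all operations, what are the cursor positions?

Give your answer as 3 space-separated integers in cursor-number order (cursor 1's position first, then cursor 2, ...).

Answer: 14 14 14

Derivation:
After op 1 (delete): buffer="zerqx" (len 5), cursors c1@3 c2@3 c3@3, authorship .....
After op 2 (move_right): buffer="zerqx" (len 5), cursors c1@4 c2@4 c3@4, authorship .....
After op 3 (move_right): buffer="zerqx" (len 5), cursors c1@5 c2@5 c3@5, authorship .....
After op 4 (insert('n')): buffer="zerqxnnn" (len 8), cursors c1@8 c2@8 c3@8, authorship .....123
After op 5 (insert('s')): buffer="zerqxnnnsss" (len 11), cursors c1@11 c2@11 c3@11, authorship .....123123
After op 6 (insert('m')): buffer="zerqxnnnsssmmm" (len 14), cursors c1@14 c2@14 c3@14, authorship .....123123123
After op 7 (delete): buffer="zerqxnnnsss" (len 11), cursors c1@11 c2@11 c3@11, authorship .....123123
After op 8 (insert('l')): buffer="zerqxnnnssslll" (len 14), cursors c1@14 c2@14 c3@14, authorship .....123123123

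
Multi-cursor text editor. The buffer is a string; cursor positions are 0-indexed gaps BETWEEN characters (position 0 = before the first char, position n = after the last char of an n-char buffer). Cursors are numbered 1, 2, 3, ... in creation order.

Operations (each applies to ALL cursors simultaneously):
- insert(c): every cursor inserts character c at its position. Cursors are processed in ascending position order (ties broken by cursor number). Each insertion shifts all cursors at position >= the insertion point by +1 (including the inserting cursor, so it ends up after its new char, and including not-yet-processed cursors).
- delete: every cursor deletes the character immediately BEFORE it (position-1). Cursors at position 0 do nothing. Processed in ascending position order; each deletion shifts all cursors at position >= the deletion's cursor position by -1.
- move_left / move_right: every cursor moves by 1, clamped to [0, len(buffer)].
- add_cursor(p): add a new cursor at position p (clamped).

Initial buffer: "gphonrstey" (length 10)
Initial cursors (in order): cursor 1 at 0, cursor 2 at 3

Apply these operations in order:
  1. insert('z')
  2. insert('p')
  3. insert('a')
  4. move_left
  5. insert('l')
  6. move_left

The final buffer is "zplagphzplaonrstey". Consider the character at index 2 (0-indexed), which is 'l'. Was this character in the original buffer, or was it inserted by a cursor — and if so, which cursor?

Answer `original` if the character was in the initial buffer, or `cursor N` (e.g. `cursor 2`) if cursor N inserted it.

After op 1 (insert('z')): buffer="zgphzonrstey" (len 12), cursors c1@1 c2@5, authorship 1...2.......
After op 2 (insert('p')): buffer="zpgphzponrstey" (len 14), cursors c1@2 c2@7, authorship 11...22.......
After op 3 (insert('a')): buffer="zpagphzpaonrstey" (len 16), cursors c1@3 c2@9, authorship 111...222.......
After op 4 (move_left): buffer="zpagphzpaonrstey" (len 16), cursors c1@2 c2@8, authorship 111...222.......
After op 5 (insert('l')): buffer="zplagphzplaonrstey" (len 18), cursors c1@3 c2@10, authorship 1111...2222.......
After op 6 (move_left): buffer="zplagphzplaonrstey" (len 18), cursors c1@2 c2@9, authorship 1111...2222.......
Authorship (.=original, N=cursor N): 1 1 1 1 . . . 2 2 2 2 . . . . . . .
Index 2: author = 1

Answer: cursor 1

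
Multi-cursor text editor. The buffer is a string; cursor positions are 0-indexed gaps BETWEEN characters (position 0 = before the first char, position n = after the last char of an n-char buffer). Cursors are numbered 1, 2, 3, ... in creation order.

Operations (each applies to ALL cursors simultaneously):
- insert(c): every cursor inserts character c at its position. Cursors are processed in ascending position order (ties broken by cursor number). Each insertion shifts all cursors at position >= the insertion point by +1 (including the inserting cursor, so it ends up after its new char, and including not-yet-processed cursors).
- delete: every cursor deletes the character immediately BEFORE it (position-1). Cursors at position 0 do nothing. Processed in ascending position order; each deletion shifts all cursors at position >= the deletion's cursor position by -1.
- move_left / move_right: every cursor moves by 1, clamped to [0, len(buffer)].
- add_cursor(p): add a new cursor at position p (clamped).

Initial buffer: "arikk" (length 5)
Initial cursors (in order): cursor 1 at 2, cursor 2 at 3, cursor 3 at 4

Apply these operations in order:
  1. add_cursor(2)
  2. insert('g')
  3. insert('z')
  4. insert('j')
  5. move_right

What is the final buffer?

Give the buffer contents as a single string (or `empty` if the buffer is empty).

After op 1 (add_cursor(2)): buffer="arikk" (len 5), cursors c1@2 c4@2 c2@3 c3@4, authorship .....
After op 2 (insert('g')): buffer="arggigkgk" (len 9), cursors c1@4 c4@4 c2@6 c3@8, authorship ..14.2.3.
After op 3 (insert('z')): buffer="arggzzigzkgzk" (len 13), cursors c1@6 c4@6 c2@9 c3@12, authorship ..1414.22.33.
After op 4 (insert('j')): buffer="arggzzjjigzjkgzjk" (len 17), cursors c1@8 c4@8 c2@12 c3@16, authorship ..141414.222.333.
After op 5 (move_right): buffer="arggzzjjigzjkgzjk" (len 17), cursors c1@9 c4@9 c2@13 c3@17, authorship ..141414.222.333.

Answer: arggzzjjigzjkgzjk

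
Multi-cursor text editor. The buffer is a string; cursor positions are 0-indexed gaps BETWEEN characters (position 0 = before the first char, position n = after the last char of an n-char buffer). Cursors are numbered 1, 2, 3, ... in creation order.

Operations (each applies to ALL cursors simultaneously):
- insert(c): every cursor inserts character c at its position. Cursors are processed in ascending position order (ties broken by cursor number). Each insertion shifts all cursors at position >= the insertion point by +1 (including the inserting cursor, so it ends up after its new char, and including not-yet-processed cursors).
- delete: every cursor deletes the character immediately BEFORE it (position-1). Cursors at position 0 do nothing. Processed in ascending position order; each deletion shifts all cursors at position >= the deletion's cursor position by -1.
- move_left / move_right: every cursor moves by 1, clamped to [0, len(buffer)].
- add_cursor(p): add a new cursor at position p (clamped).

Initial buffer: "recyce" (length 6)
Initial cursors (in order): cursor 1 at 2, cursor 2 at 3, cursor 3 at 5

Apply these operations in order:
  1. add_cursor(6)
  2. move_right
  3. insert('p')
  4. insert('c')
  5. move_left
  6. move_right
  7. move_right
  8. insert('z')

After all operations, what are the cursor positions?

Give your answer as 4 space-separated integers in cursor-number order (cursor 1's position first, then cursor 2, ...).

Answer: 7 11 18 18

Derivation:
After op 1 (add_cursor(6)): buffer="recyce" (len 6), cursors c1@2 c2@3 c3@5 c4@6, authorship ......
After op 2 (move_right): buffer="recyce" (len 6), cursors c1@3 c2@4 c3@6 c4@6, authorship ......
After op 3 (insert('p')): buffer="recpypcepp" (len 10), cursors c1@4 c2@6 c3@10 c4@10, authorship ...1.2..34
After op 4 (insert('c')): buffer="recpcypcceppcc" (len 14), cursors c1@5 c2@8 c3@14 c4@14, authorship ...11.22..3434
After op 5 (move_left): buffer="recpcypcceppcc" (len 14), cursors c1@4 c2@7 c3@13 c4@13, authorship ...11.22..3434
After op 6 (move_right): buffer="recpcypcceppcc" (len 14), cursors c1@5 c2@8 c3@14 c4@14, authorship ...11.22..3434
After op 7 (move_right): buffer="recpcypcceppcc" (len 14), cursors c1@6 c2@9 c3@14 c4@14, authorship ...11.22..3434
After op 8 (insert('z')): buffer="recpcyzpcczeppcczz" (len 18), cursors c1@7 c2@11 c3@18 c4@18, authorship ...11.122.2.343434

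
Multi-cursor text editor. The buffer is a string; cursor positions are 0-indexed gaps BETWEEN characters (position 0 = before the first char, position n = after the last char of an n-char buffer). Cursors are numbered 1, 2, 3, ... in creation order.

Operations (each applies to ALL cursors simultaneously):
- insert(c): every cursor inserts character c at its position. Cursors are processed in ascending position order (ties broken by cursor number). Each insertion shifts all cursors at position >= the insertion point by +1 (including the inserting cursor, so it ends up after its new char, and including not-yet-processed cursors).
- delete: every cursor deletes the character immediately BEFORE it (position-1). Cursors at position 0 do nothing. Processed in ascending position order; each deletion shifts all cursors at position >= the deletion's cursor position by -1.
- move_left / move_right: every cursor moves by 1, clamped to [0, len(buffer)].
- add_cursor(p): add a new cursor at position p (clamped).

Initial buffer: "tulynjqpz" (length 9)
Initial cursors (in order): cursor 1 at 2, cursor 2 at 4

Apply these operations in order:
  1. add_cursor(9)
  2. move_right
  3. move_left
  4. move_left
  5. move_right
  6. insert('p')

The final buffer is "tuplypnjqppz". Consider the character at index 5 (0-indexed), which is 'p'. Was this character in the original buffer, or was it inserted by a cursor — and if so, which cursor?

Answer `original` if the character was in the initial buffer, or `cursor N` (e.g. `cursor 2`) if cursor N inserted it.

Answer: cursor 2

Derivation:
After op 1 (add_cursor(9)): buffer="tulynjqpz" (len 9), cursors c1@2 c2@4 c3@9, authorship .........
After op 2 (move_right): buffer="tulynjqpz" (len 9), cursors c1@3 c2@5 c3@9, authorship .........
After op 3 (move_left): buffer="tulynjqpz" (len 9), cursors c1@2 c2@4 c3@8, authorship .........
After op 4 (move_left): buffer="tulynjqpz" (len 9), cursors c1@1 c2@3 c3@7, authorship .........
After op 5 (move_right): buffer="tulynjqpz" (len 9), cursors c1@2 c2@4 c3@8, authorship .........
After op 6 (insert('p')): buffer="tuplypnjqppz" (len 12), cursors c1@3 c2@6 c3@11, authorship ..1..2....3.
Authorship (.=original, N=cursor N): . . 1 . . 2 . . . . 3 .
Index 5: author = 2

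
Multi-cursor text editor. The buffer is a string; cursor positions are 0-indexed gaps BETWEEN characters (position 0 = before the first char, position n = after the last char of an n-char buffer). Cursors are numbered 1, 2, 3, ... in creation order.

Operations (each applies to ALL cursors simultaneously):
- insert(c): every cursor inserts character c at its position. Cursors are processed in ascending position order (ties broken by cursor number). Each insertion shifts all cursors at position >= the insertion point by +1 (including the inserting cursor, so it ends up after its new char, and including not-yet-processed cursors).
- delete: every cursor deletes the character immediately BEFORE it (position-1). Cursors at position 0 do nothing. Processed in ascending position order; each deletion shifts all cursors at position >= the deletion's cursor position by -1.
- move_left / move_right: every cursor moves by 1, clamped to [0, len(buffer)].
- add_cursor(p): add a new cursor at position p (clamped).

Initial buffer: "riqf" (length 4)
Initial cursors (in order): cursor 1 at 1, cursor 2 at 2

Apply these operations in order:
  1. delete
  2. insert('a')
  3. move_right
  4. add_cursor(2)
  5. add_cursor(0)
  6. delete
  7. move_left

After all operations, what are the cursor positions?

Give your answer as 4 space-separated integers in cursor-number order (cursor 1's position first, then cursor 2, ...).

After op 1 (delete): buffer="qf" (len 2), cursors c1@0 c2@0, authorship ..
After op 2 (insert('a')): buffer="aaqf" (len 4), cursors c1@2 c2@2, authorship 12..
After op 3 (move_right): buffer="aaqf" (len 4), cursors c1@3 c2@3, authorship 12..
After op 4 (add_cursor(2)): buffer="aaqf" (len 4), cursors c3@2 c1@3 c2@3, authorship 12..
After op 5 (add_cursor(0)): buffer="aaqf" (len 4), cursors c4@0 c3@2 c1@3 c2@3, authorship 12..
After op 6 (delete): buffer="f" (len 1), cursors c1@0 c2@0 c3@0 c4@0, authorship .
After op 7 (move_left): buffer="f" (len 1), cursors c1@0 c2@0 c3@0 c4@0, authorship .

Answer: 0 0 0 0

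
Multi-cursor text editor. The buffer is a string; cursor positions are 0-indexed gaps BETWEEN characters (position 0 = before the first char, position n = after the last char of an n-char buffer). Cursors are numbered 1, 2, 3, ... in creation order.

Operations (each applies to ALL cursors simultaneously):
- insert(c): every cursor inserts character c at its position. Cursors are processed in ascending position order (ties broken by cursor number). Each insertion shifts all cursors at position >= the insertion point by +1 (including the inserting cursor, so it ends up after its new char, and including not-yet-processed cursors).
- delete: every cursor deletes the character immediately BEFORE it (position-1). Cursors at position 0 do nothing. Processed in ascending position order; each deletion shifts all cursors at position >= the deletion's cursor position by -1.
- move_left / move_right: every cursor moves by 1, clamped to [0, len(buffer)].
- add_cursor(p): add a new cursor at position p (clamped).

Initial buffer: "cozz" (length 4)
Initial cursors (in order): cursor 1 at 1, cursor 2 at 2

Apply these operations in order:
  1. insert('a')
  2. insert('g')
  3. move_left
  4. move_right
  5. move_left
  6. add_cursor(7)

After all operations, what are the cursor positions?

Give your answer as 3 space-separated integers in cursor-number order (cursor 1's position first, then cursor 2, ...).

After op 1 (insert('a')): buffer="caoazz" (len 6), cursors c1@2 c2@4, authorship .1.2..
After op 2 (insert('g')): buffer="cagoagzz" (len 8), cursors c1@3 c2@6, authorship .11.22..
After op 3 (move_left): buffer="cagoagzz" (len 8), cursors c1@2 c2@5, authorship .11.22..
After op 4 (move_right): buffer="cagoagzz" (len 8), cursors c1@3 c2@6, authorship .11.22..
After op 5 (move_left): buffer="cagoagzz" (len 8), cursors c1@2 c2@5, authorship .11.22..
After op 6 (add_cursor(7)): buffer="cagoagzz" (len 8), cursors c1@2 c2@5 c3@7, authorship .11.22..

Answer: 2 5 7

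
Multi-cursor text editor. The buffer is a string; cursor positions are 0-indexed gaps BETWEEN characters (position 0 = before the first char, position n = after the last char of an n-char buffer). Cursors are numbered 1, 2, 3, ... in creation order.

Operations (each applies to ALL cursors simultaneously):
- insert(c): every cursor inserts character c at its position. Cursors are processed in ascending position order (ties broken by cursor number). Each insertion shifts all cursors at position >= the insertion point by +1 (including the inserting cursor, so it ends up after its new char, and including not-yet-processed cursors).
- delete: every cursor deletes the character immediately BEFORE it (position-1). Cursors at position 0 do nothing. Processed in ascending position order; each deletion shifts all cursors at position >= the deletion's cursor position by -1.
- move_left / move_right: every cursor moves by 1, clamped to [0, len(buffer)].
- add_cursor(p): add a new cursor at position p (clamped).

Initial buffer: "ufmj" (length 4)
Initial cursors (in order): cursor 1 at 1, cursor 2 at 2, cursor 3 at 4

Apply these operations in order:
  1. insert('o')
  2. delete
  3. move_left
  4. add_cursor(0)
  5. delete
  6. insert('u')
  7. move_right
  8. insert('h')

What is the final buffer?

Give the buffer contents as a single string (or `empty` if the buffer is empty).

Answer: uuufhhhujh

Derivation:
After op 1 (insert('o')): buffer="uofomjo" (len 7), cursors c1@2 c2@4 c3@7, authorship .1.2..3
After op 2 (delete): buffer="ufmj" (len 4), cursors c1@1 c2@2 c3@4, authorship ....
After op 3 (move_left): buffer="ufmj" (len 4), cursors c1@0 c2@1 c3@3, authorship ....
After op 4 (add_cursor(0)): buffer="ufmj" (len 4), cursors c1@0 c4@0 c2@1 c3@3, authorship ....
After op 5 (delete): buffer="fj" (len 2), cursors c1@0 c2@0 c4@0 c3@1, authorship ..
After op 6 (insert('u')): buffer="uuufuj" (len 6), cursors c1@3 c2@3 c4@3 c3@5, authorship 124.3.
After op 7 (move_right): buffer="uuufuj" (len 6), cursors c1@4 c2@4 c4@4 c3@6, authorship 124.3.
After op 8 (insert('h')): buffer="uuufhhhujh" (len 10), cursors c1@7 c2@7 c4@7 c3@10, authorship 124.1243.3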